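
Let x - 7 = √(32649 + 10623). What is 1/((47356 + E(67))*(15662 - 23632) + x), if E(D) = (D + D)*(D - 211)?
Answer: -223638193/50014041368261977 - 6*√1202/50014041368261977 ≈ -4.4715e-9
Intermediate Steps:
E(D) = 2*D*(-211 + D) (E(D) = (2*D)*(-211 + D) = 2*D*(-211 + D))
x = 7 + 6*√1202 (x = 7 + √(32649 + 10623) = 7 + √43272 = 7 + 6*√1202 ≈ 215.02)
1/((47356 + E(67))*(15662 - 23632) + x) = 1/((47356 + 2*67*(-211 + 67))*(15662 - 23632) + (7 + 6*√1202)) = 1/((47356 + 2*67*(-144))*(-7970) + (7 + 6*√1202)) = 1/((47356 - 19296)*(-7970) + (7 + 6*√1202)) = 1/(28060*(-7970) + (7 + 6*√1202)) = 1/(-223638200 + (7 + 6*√1202)) = 1/(-223638193 + 6*√1202)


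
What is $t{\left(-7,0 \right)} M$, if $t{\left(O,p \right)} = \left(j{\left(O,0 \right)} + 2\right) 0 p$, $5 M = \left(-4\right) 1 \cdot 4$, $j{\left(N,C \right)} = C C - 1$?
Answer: $0$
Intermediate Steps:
$j{\left(N,C \right)} = -1 + C^{2}$ ($j{\left(N,C \right)} = C^{2} - 1 = -1 + C^{2}$)
$M = - \frac{16}{5}$ ($M = \frac{\left(-4\right) 1 \cdot 4}{5} = \frac{\left(-4\right) 4}{5} = \frac{1}{5} \left(-16\right) = - \frac{16}{5} \approx -3.2$)
$t{\left(O,p \right)} = 0$ ($t{\left(O,p \right)} = \left(\left(-1 + 0^{2}\right) + 2\right) 0 p = \left(\left(-1 + 0\right) + 2\right) 0 = \left(-1 + 2\right) 0 = 1 \cdot 0 = 0$)
$t{\left(-7,0 \right)} M = 0 \left(- \frac{16}{5}\right) = 0$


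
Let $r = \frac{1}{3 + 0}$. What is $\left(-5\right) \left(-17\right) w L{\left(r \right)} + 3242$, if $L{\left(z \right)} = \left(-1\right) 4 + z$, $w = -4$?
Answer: $\frac{13466}{3} \approx 4488.7$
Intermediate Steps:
$r = \frac{1}{3} \approx 0.33333$
$L{\left(z \right)} = -4 + z$
$\left(-5\right) \left(-17\right) w L{\left(r \right)} + 3242 = \left(-5\right) \left(-17\right) \left(- 4 \left(-4 + \frac{1}{3}\right)\right) + 3242 = 85 \left(\left(-4\right) \left(- \frac{11}{3}\right)\right) + 3242 = 85 \cdot \frac{44}{3} + 3242 = \frac{3740}{3} + 3242 = \frac{13466}{3}$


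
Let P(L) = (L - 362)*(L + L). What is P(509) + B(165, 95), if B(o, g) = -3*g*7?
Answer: 147651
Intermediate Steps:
P(L) = 2*L*(-362 + L) (P(L) = (-362 + L)*(2*L) = 2*L*(-362 + L))
B(o, g) = -21*g
P(509) + B(165, 95) = 2*509*(-362 + 509) - 21*95 = 2*509*147 - 1995 = 149646 - 1995 = 147651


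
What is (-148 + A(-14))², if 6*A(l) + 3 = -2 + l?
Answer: 822649/36 ≈ 22851.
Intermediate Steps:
A(l) = -⅚ + l/6 (A(l) = -½ + (-2 + l)/6 = -½ + (-⅓ + l/6) = -⅚ + l/6)
(-148 + A(-14))² = (-148 + (-⅚ + (⅙)*(-14)))² = (-148 + (-⅚ - 7/3))² = (-148 - 19/6)² = (-907/6)² = 822649/36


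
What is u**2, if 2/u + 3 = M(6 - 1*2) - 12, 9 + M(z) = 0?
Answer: 1/144 ≈ 0.0069444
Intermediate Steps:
M(z) = -9 (M(z) = -9 + 0 = -9)
u = -1/12 (u = 2/(-3 + (-9 - 12)) = 2/(-3 - 21) = 2/(-24) = 2*(-1/24) = -1/12 ≈ -0.083333)
u**2 = (-1/12)**2 = 1/144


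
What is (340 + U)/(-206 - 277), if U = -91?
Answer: -83/161 ≈ -0.51553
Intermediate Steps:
(340 + U)/(-206 - 277) = (340 - 91)/(-206 - 277) = 249/(-483) = 249*(-1/483) = -83/161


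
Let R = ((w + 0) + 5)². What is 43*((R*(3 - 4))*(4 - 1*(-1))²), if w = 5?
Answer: -107500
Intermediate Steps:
R = 100 (R = ((5 + 0) + 5)² = (5 + 5)² = 10² = 100)
43*((R*(3 - 4))*(4 - 1*(-1))²) = 43*((100*(3 - 4))*(4 - 1*(-1))²) = 43*((100*(-1))*(4 + 1)²) = 43*(-100*5²) = 43*(-100*25) = 43*(-2500) = -107500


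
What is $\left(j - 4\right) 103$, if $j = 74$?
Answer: $7210$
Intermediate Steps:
$\left(j - 4\right) 103 = \left(74 - 4\right) 103 = 70 \cdot 103 = 7210$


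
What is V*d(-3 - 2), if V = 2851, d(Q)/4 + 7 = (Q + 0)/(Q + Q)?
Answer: -74126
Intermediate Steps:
d(Q) = -26 (d(Q) = -28 + 4*((Q + 0)/(Q + Q)) = -28 + 4*(Q/((2*Q))) = -28 + 4*(Q*(1/(2*Q))) = -28 + 4*(½) = -28 + 2 = -26)
V*d(-3 - 2) = 2851*(-26) = -74126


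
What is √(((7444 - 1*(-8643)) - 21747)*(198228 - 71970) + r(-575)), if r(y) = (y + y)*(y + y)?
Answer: 2*I*√178324445 ≈ 26708.0*I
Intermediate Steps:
r(y) = 4*y² (r(y) = (2*y)*(2*y) = 4*y²)
√(((7444 - 1*(-8643)) - 21747)*(198228 - 71970) + r(-575)) = √(((7444 - 1*(-8643)) - 21747)*(198228 - 71970) + 4*(-575)²) = √(((7444 + 8643) - 21747)*126258 + 4*330625) = √((16087 - 21747)*126258 + 1322500) = √(-5660*126258 + 1322500) = √(-714620280 + 1322500) = √(-713297780) = 2*I*√178324445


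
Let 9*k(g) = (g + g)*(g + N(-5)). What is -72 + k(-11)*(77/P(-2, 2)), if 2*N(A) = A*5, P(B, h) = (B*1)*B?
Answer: 37217/36 ≈ 1033.8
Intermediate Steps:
P(B, h) = B² (P(B, h) = B*B = B²)
N(A) = 5*A/2 (N(A) = (A*5)/2 = (5*A)/2 = 5*A/2)
k(g) = 2*g*(-25/2 + g)/9 (k(g) = ((g + g)*(g + (5/2)*(-5)))/9 = ((2*g)*(g - 25/2))/9 = ((2*g)*(-25/2 + g))/9 = (2*g*(-25/2 + g))/9 = 2*g*(-25/2 + g)/9)
-72 + k(-11)*(77/P(-2, 2)) = -72 + ((⅑)*(-11)*(-25 + 2*(-11)))*(77/((-2)²)) = -72 + ((⅑)*(-11)*(-25 - 22))*(77/4) = -72 + ((⅑)*(-11)*(-47))*(77*(¼)) = -72 + (517/9)*(77/4) = -72 + 39809/36 = 37217/36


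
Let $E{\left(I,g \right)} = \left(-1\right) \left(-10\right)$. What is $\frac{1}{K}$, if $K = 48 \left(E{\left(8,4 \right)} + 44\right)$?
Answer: $\frac{1}{2592} \approx 0.0003858$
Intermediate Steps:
$E{\left(I,g \right)} = 10$
$K = 2592$ ($K = 48 \left(10 + 44\right) = 48 \cdot 54 = 2592$)
$\frac{1}{K} = \frac{1}{2592}$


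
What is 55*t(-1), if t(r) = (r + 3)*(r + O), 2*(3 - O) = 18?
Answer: -770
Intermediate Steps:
O = -6 (O = 3 - ½*18 = 3 - 9 = -6)
t(r) = (-6 + r)*(3 + r) (t(r) = (r + 3)*(r - 6) = (3 + r)*(-6 + r) = (-6 + r)*(3 + r))
55*t(-1) = 55*(-18 + (-1)² - 3*(-1)) = 55*(-18 + 1 + 3) = 55*(-14) = -770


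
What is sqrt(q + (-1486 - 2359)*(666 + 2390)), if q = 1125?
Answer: I*sqrt(11749195) ≈ 3427.7*I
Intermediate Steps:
sqrt(q + (-1486 - 2359)*(666 + 2390)) = sqrt(1125 + (-1486 - 2359)*(666 + 2390)) = sqrt(1125 - 3845*3056) = sqrt(1125 - 11750320) = sqrt(-11749195) = I*sqrt(11749195)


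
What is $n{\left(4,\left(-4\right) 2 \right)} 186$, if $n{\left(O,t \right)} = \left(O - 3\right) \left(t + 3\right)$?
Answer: $-930$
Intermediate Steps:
$n{\left(O,t \right)} = \left(-3 + O\right) \left(3 + t\right)$
$n{\left(4,\left(-4\right) 2 \right)} 186 = \left(-9 - 3 \left(\left(-4\right) 2\right) + 3 \cdot 4 + 4 \left(\left(-4\right) 2\right)\right) 186 = \left(-9 - -24 + 12 + 4 \left(-8\right)\right) 186 = \left(-9 + 24 + 12 - 32\right) 186 = \left(-5\right) 186 = -930$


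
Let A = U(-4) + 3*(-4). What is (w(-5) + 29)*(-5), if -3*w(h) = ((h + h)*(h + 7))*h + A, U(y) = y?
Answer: -5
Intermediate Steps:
A = -16 (A = -4 + 3*(-4) = -4 - 12 = -16)
w(h) = 16/3 - 2*h²*(7 + h)/3 (w(h) = -(((h + h)*(h + 7))*h - 16)/3 = -(((2*h)*(7 + h))*h - 16)/3 = -((2*h*(7 + h))*h - 16)/3 = -(2*h²*(7 + h) - 16)/3 = -(-16 + 2*h²*(7 + h))/3 = 16/3 - 2*h²*(7 + h)/3)
(w(-5) + 29)*(-5) = ((16/3 - 14/3*(-5)² - ⅔*(-5)³) + 29)*(-5) = ((16/3 - 14/3*25 - ⅔*(-125)) + 29)*(-5) = ((16/3 - 350/3 + 250/3) + 29)*(-5) = (-28 + 29)*(-5) = 1*(-5) = -5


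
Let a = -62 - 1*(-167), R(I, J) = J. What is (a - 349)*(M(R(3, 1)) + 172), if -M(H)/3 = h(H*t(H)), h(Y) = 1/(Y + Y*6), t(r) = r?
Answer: -293044/7 ≈ -41863.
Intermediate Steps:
h(Y) = 1/(7*Y) (h(Y) = 1/(Y + 6*Y) = 1/(7*Y))
M(H) = -3/(7*H²) (M(H) = -3/(7*(H*H)) = -3/(7*(H²)) = -3/(7*H²))
a = 105 (a = -62 + 167 = 105)
(a - 349)*(M(R(3, 1)) + 172) = (105 - 349)*(-3/7/1² + 172) = -244*(-3/7*1 + 172) = -244*(-3/7 + 172) = -244*1201/7 = -293044/7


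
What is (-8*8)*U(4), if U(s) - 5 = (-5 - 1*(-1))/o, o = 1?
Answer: -64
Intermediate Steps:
U(s) = 1 (U(s) = 5 + (-5 - 1*(-1))/1 = 5 + (-5 + 1)*1 = 5 - 4*1 = 5 - 4 = 1)
(-8*8)*U(4) = -8*8*1 = -64*1 = -64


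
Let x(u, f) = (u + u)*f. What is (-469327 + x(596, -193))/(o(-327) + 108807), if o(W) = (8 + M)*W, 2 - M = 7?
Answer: -699383/107826 ≈ -6.4862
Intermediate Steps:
M = -5 (M = 2 - 1*7 = 2 - 7 = -5)
x(u, f) = 2*f*u (x(u, f) = (2*u)*f = 2*f*u)
o(W) = 3*W (o(W) = (8 - 5)*W = 3*W)
(-469327 + x(596, -193))/(o(-327) + 108807) = (-469327 + 2*(-193)*596)/(3*(-327) + 108807) = (-469327 - 230056)/(-981 + 108807) = -699383/107826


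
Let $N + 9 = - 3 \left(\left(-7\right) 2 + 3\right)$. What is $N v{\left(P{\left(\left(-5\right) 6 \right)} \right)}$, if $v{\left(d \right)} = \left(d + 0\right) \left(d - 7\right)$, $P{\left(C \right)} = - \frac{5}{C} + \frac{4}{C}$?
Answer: $- \frac{418}{75} \approx -5.5733$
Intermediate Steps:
$P{\left(C \right)} = - \frac{1}{C}$
$v{\left(d \right)} = d \left(-7 + d\right)$
$N = 24$ ($N = -9 - 3 \left(\left(-7\right) 2 + 3\right) = -9 - 3 \left(-14 + 3\right) = -9 - -33 = -9 + 33 = 24$)
$N v{\left(P{\left(\left(-5\right) 6 \right)} \right)} = 24 - \frac{1}{\left(-5\right) 6} \left(-7 - \frac{1}{\left(-5\right) 6}\right) = 24 - \frac{1}{-30} \left(-7 - \frac{1}{-30}\right) = 24 \left(-1\right) \left(- \frac{1}{30}\right) \left(-7 - - \frac{1}{30}\right) = 24 \frac{-7 + \frac{1}{30}}{30} = 24 \cdot \frac{1}{30} \left(- \frac{209}{30}\right) = 24 \left(- \frac{209}{900}\right) = - \frac{418}{75}$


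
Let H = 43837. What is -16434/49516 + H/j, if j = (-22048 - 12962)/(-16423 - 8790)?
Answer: 6840948968957/216694395 ≈ 31570.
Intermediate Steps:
j = 35010/25213 (j = -35010/(-25213) = -35010*(-1/25213) = 35010/25213 ≈ 1.3886)
-16434/49516 + H/j = -16434/49516 + 43837/(35010/25213) = -16434*1/49516 + 43837*(25213/35010) = -8217/24758 + 1105262281/35010 = 6840948968957/216694395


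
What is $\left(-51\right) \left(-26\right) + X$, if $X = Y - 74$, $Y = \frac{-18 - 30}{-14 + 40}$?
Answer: $\frac{16252}{13} \approx 1250.2$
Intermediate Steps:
$Y = - \frac{24}{13}$ ($Y = - \frac{48}{26} = \left(-48\right) \frac{1}{26} = - \frac{24}{13} \approx -1.8462$)
$X = - \frac{986}{13}$ ($X = - \frac{24}{13} - 74 = - \frac{986}{13} \approx -75.846$)
$\left(-51\right) \left(-26\right) + X = \left(-51\right) \left(-26\right) - \frac{986}{13} = 1326 - \frac{986}{13} = \frac{16252}{13}$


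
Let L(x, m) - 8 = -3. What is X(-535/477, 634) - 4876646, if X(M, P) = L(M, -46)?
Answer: -4876641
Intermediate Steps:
L(x, m) = 5 (L(x, m) = 8 - 3 = 5)
X(M, P) = 5
X(-535/477, 634) - 4876646 = 5 - 4876646 = -4876641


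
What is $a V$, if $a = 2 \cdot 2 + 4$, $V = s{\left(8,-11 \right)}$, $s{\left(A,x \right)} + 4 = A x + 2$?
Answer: $-720$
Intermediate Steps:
$s{\left(A,x \right)} = -2 + A x$ ($s{\left(A,x \right)} = -4 + \left(A x + 2\right) = -4 + \left(2 + A x\right) = -2 + A x$)
$V = -90$ ($V = -2 + 8 \left(-11\right) = -2 - 88 = -90$)
$a = 8$ ($a = 4 + 4 = 8$)
$a V = 8 \left(-90\right) = -720$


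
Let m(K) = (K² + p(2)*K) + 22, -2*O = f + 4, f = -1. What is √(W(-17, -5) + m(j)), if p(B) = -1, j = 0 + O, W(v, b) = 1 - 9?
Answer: √71/2 ≈ 4.2131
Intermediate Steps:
O = -3/2 (O = -(-1 + 4)/2 = -½*3 = -3/2 ≈ -1.5000)
W(v, b) = -8
j = -3/2 (j = 0 - 3/2 = -3/2 ≈ -1.5000)
m(K) = 22 + K² - K (m(K) = (K² - K) + 22 = 22 + K² - K)
√(W(-17, -5) + m(j)) = √(-8 + (22 + (-3/2)² - 1*(-3/2))) = √(-8 + (22 + 9/4 + 3/2)) = √(-8 + 103/4) = √(71/4) = √71/2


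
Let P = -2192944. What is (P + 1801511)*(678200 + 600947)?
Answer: -500700347651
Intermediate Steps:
(P + 1801511)*(678200 + 600947) = (-2192944 + 1801511)*(678200 + 600947) = -391433*1279147 = -500700347651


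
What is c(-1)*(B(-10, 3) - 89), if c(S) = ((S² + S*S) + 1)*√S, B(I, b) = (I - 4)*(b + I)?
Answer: 27*I ≈ 27.0*I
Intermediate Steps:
B(I, b) = (-4 + I)*(I + b)
c(S) = √S*(1 + 2*S²) (c(S) = ((S² + S²) + 1)*√S = (2*S² + 1)*√S = (1 + 2*S²)*√S = √S*(1 + 2*S²))
c(-1)*(B(-10, 3) - 89) = (√(-1)*(1 + 2*(-1)²))*(((-10)² - 4*(-10) - 4*3 - 10*3) - 89) = (I*(1 + 2*1))*((100 + 40 - 12 - 30) - 89) = (I*(1 + 2))*(98 - 89) = (I*3)*9 = (3*I)*9 = 27*I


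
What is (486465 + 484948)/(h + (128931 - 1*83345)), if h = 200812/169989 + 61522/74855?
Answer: 22433340386985/1052787221788 ≈ 21.309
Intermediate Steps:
h = 25489845518/12724526595 (h = 200812*(1/169989) + 61522*(1/74855) = 200812/169989 + 61522/74855 = 25489845518/12724526595 ≈ 2.0032)
(486465 + 484948)/(h + (128931 - 1*83345)) = (486465 + 484948)/(25489845518/12724526595 + (128931 - 1*83345)) = 971413/(25489845518/12724526595 + (128931 - 83345)) = 971413/(25489845518/12724526595 + 45586) = 971413/(580085759205188/12724526595) = 971413*(12724526595/580085759205188) = 22433340386985/1052787221788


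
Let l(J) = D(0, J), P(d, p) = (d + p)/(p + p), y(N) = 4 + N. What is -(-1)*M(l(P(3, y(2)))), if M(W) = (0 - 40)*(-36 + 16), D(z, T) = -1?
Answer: 800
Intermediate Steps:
P(d, p) = (d + p)/(2*p) (P(d, p) = (d + p)/((2*p)) = (d + p)*(1/(2*p)) = (d + p)/(2*p))
l(J) = -1
M(W) = 800 (M(W) = -40*(-20) = 800)
-(-1)*M(l(P(3, y(2)))) = -(-1)*800 = -1*(-800) = 800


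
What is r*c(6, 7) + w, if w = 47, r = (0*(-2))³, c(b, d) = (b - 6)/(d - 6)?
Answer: 47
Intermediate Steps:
c(b, d) = (-6 + b)/(-6 + d)
r = 0 (r = 0³ = 0)
r*c(6, 7) + w = 0*((-6 + 6)/(-6 + 7)) + 47 = 0*(0/1) + 47 = 0*(1*0) + 47 = 0*0 + 47 = 0 + 47 = 47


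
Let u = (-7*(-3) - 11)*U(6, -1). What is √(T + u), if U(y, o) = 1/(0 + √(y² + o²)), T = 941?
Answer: √(1288229 + 370*√37)/37 ≈ 30.703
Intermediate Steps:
U(y, o) = (o² + y²)^(-½) (U(y, o) = 1/(0 + √(o² + y²)) = 1/(√(o² + y²)) = (o² + y²)^(-½))
u = 10*√37/37 (u = (-7*(-3) - 11)/√((-1)² + 6²) = (21 - 11)/√(1 + 36) = 10/√37 = 10*(√37/37) = 10*√37/37 ≈ 1.6440)
√(T + u) = √(941 + 10*√37/37)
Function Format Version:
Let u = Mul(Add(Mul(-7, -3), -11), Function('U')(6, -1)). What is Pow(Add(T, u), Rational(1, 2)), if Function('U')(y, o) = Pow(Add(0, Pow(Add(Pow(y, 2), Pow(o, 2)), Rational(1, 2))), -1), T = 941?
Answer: Mul(Rational(1, 37), Pow(Add(1288229, Mul(370, Pow(37, Rational(1, 2)))), Rational(1, 2))) ≈ 30.703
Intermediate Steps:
Function('U')(y, o) = Pow(Add(Pow(o, 2), Pow(y, 2)), Rational(-1, 2)) (Function('U')(y, o) = Pow(Add(0, Pow(Add(Pow(o, 2), Pow(y, 2)), Rational(1, 2))), -1) = Pow(Pow(Add(Pow(o, 2), Pow(y, 2)), Rational(1, 2)), -1) = Pow(Add(Pow(o, 2), Pow(y, 2)), Rational(-1, 2)))
u = Mul(Rational(10, 37), Pow(37, Rational(1, 2))) (u = Mul(Add(Mul(-7, -3), -11), Pow(Add(Pow(-1, 2), Pow(6, 2)), Rational(-1, 2))) = Mul(Add(21, -11), Pow(Add(1, 36), Rational(-1, 2))) = Mul(10, Pow(37, Rational(-1, 2))) = Mul(10, Mul(Rational(1, 37), Pow(37, Rational(1, 2)))) = Mul(Rational(10, 37), Pow(37, Rational(1, 2))) ≈ 1.6440)
Pow(Add(T, u), Rational(1, 2)) = Pow(Add(941, Mul(Rational(10, 37), Pow(37, Rational(1, 2)))), Rational(1, 2))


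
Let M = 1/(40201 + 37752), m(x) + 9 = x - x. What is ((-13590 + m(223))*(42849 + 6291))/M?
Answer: -52092471101580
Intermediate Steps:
m(x) = -9 (m(x) = -9 + (x - x) = -9 + 0 = -9)
M = 1/77953 ≈ 1.2828e-5
((-13590 + m(223))*(42849 + 6291))/M = ((-13590 - 9)*(42849 + 6291))/(1/77953) = -13599*49140*77953 = -668254860*77953 = -52092471101580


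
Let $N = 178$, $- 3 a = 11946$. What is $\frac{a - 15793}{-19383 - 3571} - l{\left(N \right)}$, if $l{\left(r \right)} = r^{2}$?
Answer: $- \frac{727254761}{22954} \approx -31683.0$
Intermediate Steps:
$a = -3982$ ($a = \left(- \frac{1}{3}\right) 11946 = -3982$)
$\frac{a - 15793}{-19383 - 3571} - l{\left(N \right)} = \frac{-3982 - 15793}{-19383 - 3571} - 178^{2} = - \frac{19775}{-22954} - 31684 = \left(-19775\right) \left(- \frac{1}{22954}\right) - 31684 = \frac{19775}{22954} - 31684 = - \frac{727254761}{22954}$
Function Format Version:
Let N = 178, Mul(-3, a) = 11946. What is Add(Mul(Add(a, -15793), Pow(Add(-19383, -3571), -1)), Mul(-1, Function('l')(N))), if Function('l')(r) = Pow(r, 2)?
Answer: Rational(-727254761, 22954) ≈ -31683.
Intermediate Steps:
a = -3982 (a = Mul(Rational(-1, 3), 11946) = -3982)
Add(Mul(Add(a, -15793), Pow(Add(-19383, -3571), -1)), Mul(-1, Function('l')(N))) = Add(Mul(Add(-3982, -15793), Pow(Add(-19383, -3571), -1)), Mul(-1, Pow(178, 2))) = Add(Mul(-19775, Pow(-22954, -1)), Mul(-1, 31684)) = Add(Mul(-19775, Rational(-1, 22954)), -31684) = Add(Rational(19775, 22954), -31684) = Rational(-727254761, 22954)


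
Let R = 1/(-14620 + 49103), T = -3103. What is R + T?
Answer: -107000748/34483 ≈ -3103.0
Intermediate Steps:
R = 1/34483 ≈ 2.9000e-5
R + T = 1/34483 - 3103 = -107000748/34483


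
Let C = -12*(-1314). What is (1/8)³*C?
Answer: 1971/64 ≈ 30.797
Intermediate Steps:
C = 15768
(1/8)³*C = (1/8)³*15768 = (⅛)³*15768 = (1/512)*15768 = 1971/64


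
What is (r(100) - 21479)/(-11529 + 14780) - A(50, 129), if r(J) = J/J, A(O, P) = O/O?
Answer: -24729/3251 ≈ -7.6066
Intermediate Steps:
A(O, P) = 1
r(J) = 1
(r(100) - 21479)/(-11529 + 14780) - A(50, 129) = (1 - 21479)/(-11529 + 14780) - 1*1 = -21478/3251 - 1 = -24729/3251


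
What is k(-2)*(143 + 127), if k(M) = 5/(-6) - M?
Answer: 315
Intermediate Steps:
k(M) = -⅚ - M (k(M) = 5*(-⅙) - M = -⅚ - M)
k(-2)*(143 + 127) = (-⅚ - 1*(-2))*(143 + 127) = (-⅚ + 2)*270 = (7/6)*270 = 315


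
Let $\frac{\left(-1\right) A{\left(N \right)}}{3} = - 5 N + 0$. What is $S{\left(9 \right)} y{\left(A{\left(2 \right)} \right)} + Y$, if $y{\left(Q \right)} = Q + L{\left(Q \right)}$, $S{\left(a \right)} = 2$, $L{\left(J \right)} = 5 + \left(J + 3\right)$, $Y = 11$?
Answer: $147$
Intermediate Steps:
$L{\left(J \right)} = 8 + J$ ($L{\left(J \right)} = 5 + \left(3 + J\right) = 8 + J$)
$A{\left(N \right)} = 15 N$ ($A{\left(N \right)} = - 3 \left(- 5 N + 0\right) = - 3 \left(- 5 N\right) = 15 N$)
$y{\left(Q \right)} = 8 + 2 Q$ ($y{\left(Q \right)} = Q + \left(8 + Q\right) = 8 + 2 Q$)
$S{\left(9 \right)} y{\left(A{\left(2 \right)} \right)} + Y = 2 \left(8 + 2 \cdot 15 \cdot 2\right) + 11 = 2 \left(8 + 2 \cdot 30\right) + 11 = 2 \left(8 + 60\right) + 11 = 2 \cdot 68 + 11 = 136 + 11 = 147$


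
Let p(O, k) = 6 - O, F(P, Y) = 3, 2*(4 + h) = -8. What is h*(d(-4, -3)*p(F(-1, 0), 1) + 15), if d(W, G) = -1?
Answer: -96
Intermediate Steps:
h = -8 (h = -4 + (½)*(-8) = -4 - 4 = -8)
h*(d(-4, -3)*p(F(-1, 0), 1) + 15) = -8*(-(6 - 1*3) + 15) = -8*(-(6 - 3) + 15) = -8*(-1*3 + 15) = -8*(-3 + 15) = -8*12 = -96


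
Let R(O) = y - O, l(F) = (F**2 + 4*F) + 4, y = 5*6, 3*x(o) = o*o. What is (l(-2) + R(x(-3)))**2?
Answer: 729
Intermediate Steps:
x(o) = o**2/3 (x(o) = (o*o)/3 = o**2/3)
y = 30
l(F) = 4 + F**2 + 4*F
R(O) = 30 - O
(l(-2) + R(x(-3)))**2 = ((4 + (-2)**2 + 4*(-2)) + (30 - (-3)**2/3))**2 = ((4 + 4 - 8) + (30 - 9/3))**2 = (0 + (30 - 1*3))**2 = (0 + (30 - 3))**2 = (0 + 27)**2 = 27**2 = 729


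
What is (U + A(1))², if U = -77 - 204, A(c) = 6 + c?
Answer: 75076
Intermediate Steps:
U = -281
(U + A(1))² = (-281 + (6 + 1))² = (-281 + 7)² = (-274)² = 75076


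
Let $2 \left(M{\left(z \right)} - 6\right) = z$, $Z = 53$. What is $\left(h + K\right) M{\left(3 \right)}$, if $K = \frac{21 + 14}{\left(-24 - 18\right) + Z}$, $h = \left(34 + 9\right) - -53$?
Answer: $\frac{16365}{22} \approx 743.86$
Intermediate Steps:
$M{\left(z \right)} = 6 + \frac{z}{2}$
$h = 96$ ($h = 43 + 53 = 96$)
$K = \frac{35}{11}$ ($K = \frac{21 + 14}{\left(-24 - 18\right) + 53} = \frac{35}{\left(-24 - 18\right) + 53} = \frac{35}{-42 + 53} = \frac{35}{11} \approx 3.1818$)
$\left(h + K\right) M{\left(3 \right)} = \left(96 + \frac{35}{11}\right) \left(6 + \frac{1}{2} \cdot 3\right) = \frac{1091 \left(6 + \frac{3}{2}\right)}{11} = \frac{1091}{11} \cdot \frac{15}{2} = \frac{16365}{22}$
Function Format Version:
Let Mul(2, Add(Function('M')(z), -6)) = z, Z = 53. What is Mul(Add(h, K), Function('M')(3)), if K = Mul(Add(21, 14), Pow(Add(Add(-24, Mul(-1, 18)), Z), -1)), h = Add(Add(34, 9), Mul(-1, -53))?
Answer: Rational(16365, 22) ≈ 743.86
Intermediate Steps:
Function('M')(z) = Add(6, Mul(Rational(1, 2), z))
h = 96 (h = Add(43, 53) = 96)
K = Rational(35, 11) (K = Mul(Add(21, 14), Pow(Add(Add(-24, Mul(-1, 18)), 53), -1)) = Mul(35, Pow(Add(Add(-24, -18), 53), -1)) = Mul(35, Pow(Add(-42, 53), -1)) = Mul(35, Pow(11, -1)) = Mul(35, Rational(1, 11)) = Rational(35, 11) ≈ 3.1818)
Mul(Add(h, K), Function('M')(3)) = Mul(Add(96, Rational(35, 11)), Add(6, Mul(Rational(1, 2), 3))) = Mul(Rational(1091, 11), Add(6, Rational(3, 2))) = Mul(Rational(1091, 11), Rational(15, 2)) = Rational(16365, 22)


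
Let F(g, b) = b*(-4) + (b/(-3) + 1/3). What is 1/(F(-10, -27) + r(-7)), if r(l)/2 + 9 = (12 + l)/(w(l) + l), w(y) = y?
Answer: 21/2071 ≈ 0.010140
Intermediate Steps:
F(g, b) = ⅓ - 13*b/3 (F(g, b) = -4*b + (b*(-⅓) + 1*(⅓)) = -4*b + (-b/3 + ⅓) = -4*b + (⅓ - b/3) = ⅓ - 13*b/3)
r(l) = -18 + (12 + l)/l (r(l) = -18 + 2*((12 + l)/(l + l)) = -18 + 2*((12 + l)/((2*l))) = -18 + 2*((12 + l)*(1/(2*l))) = -18 + 2*((12 + l)/(2*l)) = -18 + (12 + l)/l)
1/(F(-10, -27) + r(-7)) = 1/((⅓ - 13/3*(-27)) + (-17 + 12/(-7))) = 1/((⅓ + 117) + (-17 + 12*(-⅐))) = 1/(352/3 + (-17 - 12/7)) = 1/(352/3 - 131/7) = 1/(2071/21) = 21/2071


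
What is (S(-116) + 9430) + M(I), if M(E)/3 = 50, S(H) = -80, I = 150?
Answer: 9500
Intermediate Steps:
M(E) = 150 (M(E) = 3*50 = 150)
(S(-116) + 9430) + M(I) = (-80 + 9430) + 150 = 9350 + 150 = 9500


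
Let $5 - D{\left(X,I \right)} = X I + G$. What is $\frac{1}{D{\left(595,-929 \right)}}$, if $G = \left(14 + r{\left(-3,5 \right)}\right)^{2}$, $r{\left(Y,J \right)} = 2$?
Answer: $\frac{1}{552504} \approx 1.8099 \cdot 10^{-6}$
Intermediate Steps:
$G = 256$ ($G = \left(14 + 2\right)^{2} = 16^{2} = 256$)
$D{\left(X,I \right)} = -251 - I X$ ($D{\left(X,I \right)} = 5 - \left(X I + 256\right) = 5 - \left(I X + 256\right) = 5 - \left(256 + I X\right) = -251 - I X$)
$\frac{1}{D{\left(595,-929 \right)}} = \frac{1}{-251 - \left(-929\right) 595} = \frac{1}{-251 + 552755} = \frac{1}{552504}$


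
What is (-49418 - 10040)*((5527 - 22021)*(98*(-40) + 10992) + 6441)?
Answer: 6935129213166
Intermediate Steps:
(-49418 - 10040)*((5527 - 22021)*(98*(-40) + 10992) + 6441) = -59458*(-16494*(-3920 + 10992) + 6441) = -59458*(-16494*7072 + 6441) = -59458*(-116645568 + 6441) = -59458*(-116639127) = 6935129213166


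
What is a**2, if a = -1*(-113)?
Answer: 12769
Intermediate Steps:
a = 113
a**2 = 113**2 = 12769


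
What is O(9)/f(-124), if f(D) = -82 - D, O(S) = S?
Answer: 3/14 ≈ 0.21429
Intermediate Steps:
O(9)/f(-124) = 9/(-82 - 1*(-124)) = 9/(-82 + 124) = 9/42 = 9*(1/42) = 3/14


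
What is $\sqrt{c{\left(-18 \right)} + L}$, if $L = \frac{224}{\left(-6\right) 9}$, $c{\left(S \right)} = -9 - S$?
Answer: $\frac{\sqrt{393}}{9} \approx 2.2027$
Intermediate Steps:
$L = - \frac{112}{27}$ ($L = \frac{224}{-54} = 224 \left(- \frac{1}{54}\right) = - \frac{112}{27} \approx -4.1481$)
$\sqrt{c{\left(-18 \right)} + L} = \sqrt{\left(-9 - -18\right) - \frac{112}{27}} = \sqrt{\left(-9 + 18\right) - \frac{112}{27}} = \sqrt{9 - \frac{112}{27}} = \sqrt{\frac{131}{27}} = \frac{\sqrt{393}}{9}$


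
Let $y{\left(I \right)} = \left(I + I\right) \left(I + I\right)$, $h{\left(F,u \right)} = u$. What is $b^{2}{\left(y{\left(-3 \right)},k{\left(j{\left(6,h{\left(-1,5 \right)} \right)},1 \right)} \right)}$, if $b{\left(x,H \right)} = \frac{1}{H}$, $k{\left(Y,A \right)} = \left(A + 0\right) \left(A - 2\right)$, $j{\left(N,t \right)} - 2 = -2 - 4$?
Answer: $1$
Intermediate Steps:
$j{\left(N,t \right)} = -4$ ($j{\left(N,t \right)} = 2 - 6 = -4$)
$k{\left(Y,A \right)} = A \left(-2 + A\right)$
$y{\left(I \right)} = 4 I^{2}$ ($y{\left(I \right)} = 2 I 2 I = 4 I^{2}$)
$b^{2}{\left(y{\left(-3 \right)},k{\left(j{\left(6,h{\left(-1,5 \right)} \right)},1 \right)} \right)} = \left(\frac{1}{1 \left(-2 + 1\right)}\right)^{2} = \left(\frac{1}{1 \left(-1\right)}\right)^{2} = \left(\frac{1}{-1}\right)^{2} = \left(-1\right)^{2} = 1$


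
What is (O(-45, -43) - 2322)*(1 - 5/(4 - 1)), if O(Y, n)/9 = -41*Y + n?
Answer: -9264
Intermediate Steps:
O(Y, n) = -369*Y + 9*n (O(Y, n) = 9*(-41*Y + n) = 9*(n - 41*Y) = -369*Y + 9*n)
(O(-45, -43) - 2322)*(1 - 5/(4 - 1)) = ((-369*(-45) + 9*(-43)) - 2322)*(1 - 5/(4 - 1)) = ((16605 - 387) - 2322)*(1 - 5/3) = (16218 - 2322)*(1 - 5*⅓) = 13896*(1 - 5/3) = 13896*(-⅔) = -9264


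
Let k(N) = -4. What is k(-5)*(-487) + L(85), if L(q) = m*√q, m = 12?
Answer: 1948 + 12*√85 ≈ 2058.6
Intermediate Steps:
L(q) = 12*√q
k(-5)*(-487) + L(85) = -4*(-487) + 12*√85 = 1948 + 12*√85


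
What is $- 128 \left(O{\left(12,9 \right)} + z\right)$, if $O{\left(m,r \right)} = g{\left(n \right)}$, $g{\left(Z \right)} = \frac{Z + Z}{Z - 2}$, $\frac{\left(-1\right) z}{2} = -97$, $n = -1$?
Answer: $- \frac{74752}{3} \approx -24917.0$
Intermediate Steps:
$z = 194$ ($z = \left(-2\right) \left(-97\right) = 194$)
$g{\left(Z \right)} = \frac{2 Z}{-2 + Z}$
$O{\left(m,r \right)} = \frac{2}{3}$ ($O{\left(m,r \right)} = 2 \left(-1\right) \frac{1}{-2 - 1} = 2 \left(-1\right) \frac{1}{-3} = 2 \left(-1\right) \left(- \frac{1}{3}\right) = \frac{2}{3}$)
$- 128 \left(O{\left(12,9 \right)} + z\right) = - 128 \left(\frac{2}{3} + 194\right) = \left(-128\right) \frac{584}{3} = - \frac{74752}{3}$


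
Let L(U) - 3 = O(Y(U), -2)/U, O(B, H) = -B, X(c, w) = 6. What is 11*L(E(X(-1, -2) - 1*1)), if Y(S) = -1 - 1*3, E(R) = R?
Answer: 209/5 ≈ 41.800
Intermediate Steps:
Y(S) = -4 (Y(S) = -1 - 3 = -4)
L(U) = 3 + 4/U (L(U) = 3 + (-1*(-4))/U = 3 + 4/U)
11*L(E(X(-1, -2) - 1*1)) = 11*(3 + 4/(6 - 1*1)) = 11*(3 + 4/(6 - 1)) = 11*(3 + 4/5) = 11*(19/5) = 209/5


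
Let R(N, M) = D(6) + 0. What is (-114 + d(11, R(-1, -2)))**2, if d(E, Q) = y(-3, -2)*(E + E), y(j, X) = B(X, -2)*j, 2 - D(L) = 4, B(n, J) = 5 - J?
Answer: 331776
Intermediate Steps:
D(L) = -2 (D(L) = 2 - 1*4 = 2 - 4 = -2)
R(N, M) = -2 (R(N, M) = -2 + 0 = -2)
y(j, X) = 7*j (y(j, X) = (5 - 1*(-2))*j = (5 + 2)*j = 7*j)
d(E, Q) = -42*E (d(E, Q) = (7*(-3))*(E + E) = -42*E)
(-114 + d(11, R(-1, -2)))**2 = (-114 - 42*11)**2 = (-114 - 462)**2 = (-576)**2 = 331776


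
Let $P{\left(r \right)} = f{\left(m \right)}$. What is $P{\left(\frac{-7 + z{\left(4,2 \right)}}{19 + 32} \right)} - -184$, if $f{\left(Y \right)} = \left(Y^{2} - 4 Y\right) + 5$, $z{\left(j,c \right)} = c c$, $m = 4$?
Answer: $189$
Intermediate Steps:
$z{\left(j,c \right)} = c^{2}$
$f{\left(Y \right)} = 5 + Y^{2} - 4 Y$
$P{\left(r \right)} = 5$ ($P{\left(r \right)} = 5 + 4^{2} - 16 = 5 + 16 - 16 = 5$)
$P{\left(\frac{-7 + z{\left(4,2 \right)}}{19 + 32} \right)} - -184 = 5 - -184 = 5 + 184 = 189$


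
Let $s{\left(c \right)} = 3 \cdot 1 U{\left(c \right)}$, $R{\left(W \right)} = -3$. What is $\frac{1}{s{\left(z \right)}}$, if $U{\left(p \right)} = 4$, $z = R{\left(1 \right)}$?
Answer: $\frac{1}{12} \approx 0.083333$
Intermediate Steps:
$z = -3$
$s{\left(c \right)} = 12$ ($s{\left(c \right)} = 3 \cdot 1 \cdot 4 = 3 \cdot 4 = 12$)
$\frac{1}{s{\left(z \right)}} = \frac{1}{12}$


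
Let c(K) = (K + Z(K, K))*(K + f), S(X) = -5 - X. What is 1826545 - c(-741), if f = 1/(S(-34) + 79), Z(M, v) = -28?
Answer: 135726097/108 ≈ 1.2567e+6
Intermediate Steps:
f = 1/108 (f = 1/((-5 - 1*(-34)) + 79) = 1/((-5 + 34) + 79) = 1/(29 + 79) = 1/108 ≈ 0.0092593)
c(K) = (-28 + K)*(1/108 + K) (c(K) = (K - 28)*(K + 1/108) = (-28 + K)*(1/108 + K))
1826545 - c(-741) = 1826545 - (-7/27 + (-741)² - 3023/108*(-741)) = 1826545 - (-7/27 + 549081 + 746681/36) = 1826545 - 1*61540763/108 = 1826545 - 61540763/108 = 135726097/108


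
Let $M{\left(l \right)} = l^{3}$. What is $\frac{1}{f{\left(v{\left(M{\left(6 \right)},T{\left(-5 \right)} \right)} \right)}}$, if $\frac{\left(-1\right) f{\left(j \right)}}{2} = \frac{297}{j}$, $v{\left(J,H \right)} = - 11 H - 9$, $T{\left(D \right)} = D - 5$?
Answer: $- \frac{101}{594} \approx -0.17003$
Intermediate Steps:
$T{\left(D \right)} = -5 + D$
$v{\left(J,H \right)} = -9 - 11 H$
$f{\left(j \right)} = - \frac{594}{j}$ ($f{\left(j \right)} = - 2 \frac{297}{j} = - \frac{594}{j}$)
$\frac{1}{f{\left(v{\left(M{\left(6 \right)},T{\left(-5 \right)} \right)} \right)}} = \frac{1}{\left(-594\right) \frac{1}{-9 - 11 \left(-5 - 5\right)}} = \frac{1}{\left(-594\right) \frac{1}{-9 - -110}} = \frac{1}{\left(-594\right) \frac{1}{-9 + 110}} = \frac{1}{\left(-594\right) \frac{1}{101}} = \frac{1}{- \frac{594}{101}} = - \frac{101}{594}$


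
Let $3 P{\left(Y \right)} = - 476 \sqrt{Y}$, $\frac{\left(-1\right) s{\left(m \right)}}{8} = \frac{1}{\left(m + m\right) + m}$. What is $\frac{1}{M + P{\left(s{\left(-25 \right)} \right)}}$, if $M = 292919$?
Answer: $\frac{197720325}{57916038066067} + \frac{14280 \sqrt{6}}{57916038066067} \approx 3.4145 \cdot 10^{-6}$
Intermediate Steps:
$s{\left(m \right)} = - \frac{8}{3 m}$ ($s{\left(m \right)} = - \frac{8}{\left(m + m\right) + m} = - \frac{8}{2 m + m} = - \frac{8}{3 m}$)
$P{\left(Y \right)} = - \frac{476 \sqrt{Y}}{3}$ ($P{\left(Y \right)} = \frac{\left(-476\right) \sqrt{Y}}{3} = - \frac{476 \sqrt{Y}}{3}$)
$\frac{1}{M + P{\left(s{\left(-25 \right)} \right)}} = \frac{1}{292919 - \frac{476 \sqrt{- \frac{8}{3 \left(-25\right)}}}{3}} = \frac{1}{292919 - \frac{476 \sqrt{\left(- \frac{8}{3}\right) \left(- \frac{1}{25}\right)}}{3}} = \frac{1}{292919 - \frac{476 \sqrt{\frac{8}{75}}}{3}} = \frac{1}{292919 - \frac{476 \frac{2 \sqrt{6}}{15}}{3}} = \frac{1}{292919 - \frac{952 \sqrt{6}}{45}}$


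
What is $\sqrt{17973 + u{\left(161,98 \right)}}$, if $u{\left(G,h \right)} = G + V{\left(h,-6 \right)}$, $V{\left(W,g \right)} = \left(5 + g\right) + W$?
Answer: $\sqrt{18231} \approx 135.02$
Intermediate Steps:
$V{\left(W,g \right)} = 5 + W + g$
$u{\left(G,h \right)} = -1 + G + h$ ($u{\left(G,h \right)} = G + \left(5 + h - 6\right) = G + \left(-1 + h\right) = -1 + G + h$)
$\sqrt{17973 + u{\left(161,98 \right)}} = \sqrt{17973 + \left(-1 + 161 + 98\right)} = \sqrt{17973 + 258} = \sqrt{18231}$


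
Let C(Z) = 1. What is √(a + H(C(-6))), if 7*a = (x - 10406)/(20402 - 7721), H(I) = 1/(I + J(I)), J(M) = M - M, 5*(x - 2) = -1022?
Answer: √19271956795/147945 ≈ 0.93834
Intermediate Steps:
x = -1012/5 (x = 2 + (⅕)*(-1022) = 2 - 1022/5 = -1012/5 ≈ -202.40)
J(M) = 0
H(I) = 1/I (H(I) = 1/(I + 0) = 1/I)
a = -53042/443835 (a = ((-1012/5 - 10406)/(20402 - 7721))/7 = (-53042/5/12681)/7 = (-53042/5*1/12681)/7 = (⅐)*(-53042/63405) = -53042/443835 ≈ -0.11951)
√(a + H(C(-6))) = √(-53042/443835 + 1/1) = √(-53042/443835 + 1) = √(390793/443835) = √19271956795/147945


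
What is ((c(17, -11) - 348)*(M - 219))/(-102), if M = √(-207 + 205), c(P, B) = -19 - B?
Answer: -12994/17 + 178*I*√2/51 ≈ -764.35 + 4.9359*I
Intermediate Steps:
M = I*√2 (M = √(-2) = I*√2 ≈ 1.4142*I)
((c(17, -11) - 348)*(M - 219))/(-102) = (((-19 - 1*(-11)) - 348)*(I*√2 - 219))/(-102) = (((-19 + 11) - 348)*(-219 + I*√2))*(-1/102) = ((-8 - 348)*(-219 + I*√2))*(-1/102) = -356*(-219 + I*√2)*(-1/102) = (77964 - 356*I*√2)*(-1/102) = -12994/17 + 178*I*√2/51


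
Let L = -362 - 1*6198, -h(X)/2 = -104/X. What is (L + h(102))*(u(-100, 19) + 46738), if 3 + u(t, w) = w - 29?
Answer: -5209152200/17 ≈ -3.0642e+8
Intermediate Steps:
h(X) = 208/X (h(X) = -(-208)/X = 208/X)
u(t, w) = -32 + w (u(t, w) = -3 + (w - 29) = -3 + (-29 + w) = -32 + w)
L = -6560 (L = -362 - 6198 = -6560)
(L + h(102))*(u(-100, 19) + 46738) = (-6560 + 208/102)*((-32 + 19) + 46738) = (-6560 + 208*(1/102))*(-13 + 46738) = (-6560 + 104/51)*46725 = -334456/51*46725 = -5209152200/17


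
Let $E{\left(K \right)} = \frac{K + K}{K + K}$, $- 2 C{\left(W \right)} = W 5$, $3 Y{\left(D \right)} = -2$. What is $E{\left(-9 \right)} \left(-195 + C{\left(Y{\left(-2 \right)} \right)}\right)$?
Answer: $- \frac{580}{3} \approx -193.33$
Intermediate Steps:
$Y{\left(D \right)} = - \frac{2}{3}$ ($Y{\left(D \right)} = \frac{1}{3} \left(-2\right) = - \frac{2}{3}$)
$C{\left(W \right)} = - \frac{5 W}{2}$ ($C{\left(W \right)} = - \frac{W 5}{2} = - \frac{5 W}{2}$)
$E{\left(K \right)} = 1$ ($E{\left(K \right)} = \frac{2 K}{2 K} = 2 K \frac{1}{2 K} = 1$)
$E{\left(-9 \right)} \left(-195 + C{\left(Y{\left(-2 \right)} \right)}\right) = 1 \left(-195 - - \frac{5}{3}\right) = 1 \left(-195 + \frac{5}{3}\right) = 1 \left(- \frac{580}{3}\right) = - \frac{580}{3}$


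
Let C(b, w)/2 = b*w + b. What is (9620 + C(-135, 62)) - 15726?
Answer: -23116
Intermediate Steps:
C(b, w) = 2*b + 2*b*w (C(b, w) = 2*(b*w + b) = 2*(b + b*w) = 2*b + 2*b*w)
(9620 + C(-135, 62)) - 15726 = (9620 + 2*(-135)*(1 + 62)) - 15726 = (9620 + 2*(-135)*63) - 15726 = (9620 - 17010) - 15726 = -7390 - 15726 = -23116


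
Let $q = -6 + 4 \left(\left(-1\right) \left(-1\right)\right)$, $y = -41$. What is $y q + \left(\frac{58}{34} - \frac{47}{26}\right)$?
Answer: $\frac{36199}{442} \approx 81.898$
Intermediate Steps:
$q = -2$ ($q = -6 + 4 \cdot 1 = -6 + 4 = -2$)
$y q + \left(\frac{58}{34} - \frac{47}{26}\right) = \left(-41\right) \left(-2\right) + \left(\frac{58}{34} - \frac{47}{26}\right) = 82 + \left(58 \cdot \frac{1}{34} - \frac{47}{26}\right) = 82 + \left(\frac{29}{17} - \frac{47}{26}\right) = 82 - \frac{45}{442} = \frac{36199}{442}$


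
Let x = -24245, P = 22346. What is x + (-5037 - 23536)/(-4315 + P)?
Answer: -437190168/18031 ≈ -24247.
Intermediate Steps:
x + (-5037 - 23536)/(-4315 + P) = -24245 + (-5037 - 23536)/(-4315 + 22346) = -24245 - 28573/18031 = -437190168/18031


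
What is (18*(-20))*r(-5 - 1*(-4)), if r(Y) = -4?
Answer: 1440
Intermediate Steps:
(18*(-20))*r(-5 - 1*(-4)) = (18*(-20))*(-4) = -360*(-4) = 1440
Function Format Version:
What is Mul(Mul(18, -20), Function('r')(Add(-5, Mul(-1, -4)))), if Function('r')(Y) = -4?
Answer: 1440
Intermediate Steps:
Mul(Mul(18, -20), Function('r')(Add(-5, Mul(-1, -4)))) = Mul(Mul(18, -20), -4) = Mul(-360, -4) = 1440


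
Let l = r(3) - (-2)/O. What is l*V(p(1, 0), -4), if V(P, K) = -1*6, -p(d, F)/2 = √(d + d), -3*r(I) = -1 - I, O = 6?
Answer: -10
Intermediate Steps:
r(I) = ⅓ + I/3 (r(I) = -(-1 - I)/3 = ⅓ + I/3)
p(d, F) = -2*√2*√d (p(d, F) = -2*√(d + d) = -2*√2*√d)
V(P, K) = -6
l = 5/3 (l = (⅓ + (⅓)*3) - (-2)/6 = (⅓ + 1) - (-2)/6 = 4/3 - 1*(-⅓) = 4/3 + ⅓ = 5/3 ≈ 1.6667)
l*V(p(1, 0), -4) = (5/3)*(-6) = -10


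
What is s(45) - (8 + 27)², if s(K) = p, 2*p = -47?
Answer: -2497/2 ≈ -1248.5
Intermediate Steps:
p = -47/2 (p = (½)*(-47) = -47/2 ≈ -23.500)
s(K) = -47/2
s(45) - (8 + 27)² = -47/2 - (8 + 27)² = -47/2 - 1*35² = -47/2 - 1*1225 = -47/2 - 1225 = -2497/2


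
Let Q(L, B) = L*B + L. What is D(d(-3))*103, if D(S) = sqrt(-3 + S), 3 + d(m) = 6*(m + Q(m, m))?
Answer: 206*sqrt(3) ≈ 356.80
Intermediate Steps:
Q(L, B) = L + B*L (Q(L, B) = B*L + L = L + B*L)
d(m) = -3 + 6*m + 6*m*(1 + m) (d(m) = -3 + 6*(m + m*(1 + m)) = -3 + (6*m + 6*m*(1 + m)) = -3 + 6*m + 6*m*(1 + m))
D(d(-3))*103 = sqrt(-3 + (-3 + 6*(-3)**2 + 12*(-3)))*103 = sqrt(-3 + (-3 + 6*9 - 36))*103 = sqrt(-3 + (-3 + 54 - 36))*103 = sqrt(-3 + 15)*103 = sqrt(12)*103 = (2*sqrt(3))*103 = 206*sqrt(3)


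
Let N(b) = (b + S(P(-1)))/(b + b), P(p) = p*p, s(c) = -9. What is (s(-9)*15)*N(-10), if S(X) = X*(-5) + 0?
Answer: -405/4 ≈ -101.25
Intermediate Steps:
P(p) = p²
S(X) = -5*X (S(X) = -5*X + 0 = -5*X)
N(b) = (-5 + b)/(2*b) (N(b) = (b - 5*(-1)²)/(b + b) = (b - 5*1)/((2*b)) = (b - 5)*(1/(2*b)) = (-5 + b)*(1/(2*b)) = (-5 + b)/(2*b))
(s(-9)*15)*N(-10) = (-9*15)*((½)*(-5 - 10)/(-10)) = -135*(-1)*(-15)/(2*10) = -135*¾ = -405/4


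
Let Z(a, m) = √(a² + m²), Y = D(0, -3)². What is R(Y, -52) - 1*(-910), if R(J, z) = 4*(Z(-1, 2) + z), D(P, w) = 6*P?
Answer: 702 + 4*√5 ≈ 710.94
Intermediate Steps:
Y = 0 (Y = (6*0)² = 0² = 0)
R(J, z) = 4*z + 4*√5 (R(J, z) = 4*(√((-1)² + 2²) + z) = 4*(√(1 + 4) + z) = 4*(√5 + z) = 4*(z + √5) = 4*z + 4*√5)
R(Y, -52) - 1*(-910) = (4*(-52) + 4*√5) - 1*(-910) = (-208 + 4*√5) + 910 = 702 + 4*√5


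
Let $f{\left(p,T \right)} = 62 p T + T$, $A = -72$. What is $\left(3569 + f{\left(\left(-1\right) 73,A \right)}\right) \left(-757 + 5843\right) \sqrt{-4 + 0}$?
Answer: $3350341468 i \approx 3.3503 \cdot 10^{9} i$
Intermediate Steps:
$f{\left(p,T \right)} = T + 62 T p$ ($f{\left(p,T \right)} = 62 T p + T = T + 62 T p$)
$\left(3569 + f{\left(\left(-1\right) 73,A \right)}\right) \left(-757 + 5843\right) \sqrt{-4 + 0} = \left(3569 - 72 \left(1 + 62 \left(\left(-1\right) 73\right)\right)\right) \left(-757 + 5843\right) \sqrt{-4 + 0} = \left(3569 - 72 \left(1 + 62 \left(-73\right)\right)\right) 5086 \sqrt{-4} = \left(3569 - 72 \left(1 - 4526\right)\right) 5086 \cdot 2 i = \left(3569 - -325800\right) 5086 \cdot 2 i = \left(3569 + 325800\right) 5086 \cdot 2 i = 329369 \cdot 5086 \cdot 2 i = 1675170734 \cdot 2 i = 3350341468 i$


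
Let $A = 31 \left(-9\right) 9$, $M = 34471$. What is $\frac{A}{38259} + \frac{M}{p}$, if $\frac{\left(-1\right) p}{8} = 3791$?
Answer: $- \frac{51665911}{42974776} \approx -1.2022$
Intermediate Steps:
$p = -30328$ ($p = \left(-8\right) 3791 = -30328$)
$A = -2511$ ($A = \left(-279\right) 9 = -2511$)
$\frac{A}{38259} + \frac{M}{p} = - \frac{2511}{38259} + \frac{34471}{-30328} = \left(-2511\right) \frac{1}{38259} + 34471 \left(- \frac{1}{30328}\right) = - \frac{93}{1417} - \frac{34471}{30328} = - \frac{51665911}{42974776}$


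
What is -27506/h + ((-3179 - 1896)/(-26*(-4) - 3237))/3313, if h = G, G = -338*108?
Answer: 10987974349/14572999116 ≈ 0.75399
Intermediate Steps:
G = -36504
h = -36504
-27506/h + ((-3179 - 1896)/(-26*(-4) - 3237))/3313 = -27506/(-36504) + ((-3179 - 1896)/(-26*(-4) - 3237))/3313 = -27506*(-1/36504) - 5075/(104 - 3237)*(1/3313) = 13753/18252 - 5075/(-3133)*(1/3313) = 13753/18252 - 5075*(-1/3133)*(1/3313) = 13753/18252 + (5075/3133)*(1/3313) = 13753/18252 + 5075/10379629 = 10987974349/14572999116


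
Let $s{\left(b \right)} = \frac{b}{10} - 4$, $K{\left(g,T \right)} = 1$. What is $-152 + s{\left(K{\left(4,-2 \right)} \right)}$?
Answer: $- \frac{1559}{10} \approx -155.9$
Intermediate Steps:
$s{\left(b \right)} = -4 + \frac{b}{10}$ ($s{\left(b \right)} = b \frac{1}{10} - 4 = \frac{b}{10} - 4 = -4 + \frac{b}{10}$)
$-152 + s{\left(K{\left(4,-2 \right)} \right)} = -152 + \left(-4 + \frac{1}{10} \cdot 1\right) = -152 + \left(-4 + \frac{1}{10}\right) = -152 - \frac{39}{10} = - \frac{1559}{10}$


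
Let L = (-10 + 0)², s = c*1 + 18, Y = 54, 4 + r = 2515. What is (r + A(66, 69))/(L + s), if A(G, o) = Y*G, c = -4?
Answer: 2025/38 ≈ 53.289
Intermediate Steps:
r = 2511 (r = -4 + 2515 = 2511)
s = 14 (s = -4*1 + 18 = -4 + 18 = 14)
A(G, o) = 54*G
L = 100 (L = (-10)² = 100)
(r + A(66, 69))/(L + s) = (2511 + 54*66)/(100 + 14) = (2511 + 3564)/114 = 6075*(1/114) = 2025/38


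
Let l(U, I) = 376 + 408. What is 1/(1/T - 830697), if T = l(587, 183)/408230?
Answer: -392/325429109 ≈ -1.2046e-6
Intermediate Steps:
l(U, I) = 784
T = 392/204115 (T = 784/408230 = 784*(1/408230) = 392/204115 ≈ 0.0019205)
1/(1/T - 830697) = 1/(1/(392/204115) - 830697) = 1/(204115/392 - 830697) = 1/(-325429109/392) = -392/325429109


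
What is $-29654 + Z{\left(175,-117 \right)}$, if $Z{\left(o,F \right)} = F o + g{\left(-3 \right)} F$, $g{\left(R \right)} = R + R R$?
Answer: $-50831$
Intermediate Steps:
$g{\left(R \right)} = R + R^{2}$
$Z{\left(o,F \right)} = 6 F + F o$ ($Z{\left(o,F \right)} = F o + - 3 \left(1 - 3\right) F = F o + \left(-3\right) \left(-2\right) F = F o + 6 F = 6 F + F o$)
$-29654 + Z{\left(175,-117 \right)} = -29654 - 117 \left(6 + 175\right) = -29654 - 21177 = -50831$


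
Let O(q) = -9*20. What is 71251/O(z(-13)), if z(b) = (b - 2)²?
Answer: -71251/180 ≈ -395.84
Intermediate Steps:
z(b) = (-2 + b)²
O(q) = -180
71251/O(z(-13)) = 71251/(-180) = 71251*(-1/180) = -71251/180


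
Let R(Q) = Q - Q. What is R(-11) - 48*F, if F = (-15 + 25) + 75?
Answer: -4080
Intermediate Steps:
R(Q) = 0
F = 85 (F = 10 + 75 = 85)
R(-11) - 48*F = 0 - 48*85 = 0 - 4080 = -4080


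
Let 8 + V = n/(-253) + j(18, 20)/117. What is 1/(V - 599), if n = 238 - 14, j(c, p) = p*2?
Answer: -29601/17983895 ≈ -0.0016460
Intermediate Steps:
j(c, p) = 2*p
n = 224
V = -252896/29601 (V = -8 + (224/(-253) + (2*20)/117) = -8 + (224*(-1/253) + 40*(1/117)) = -8 + (-224/253 + 40/117) = -8 - 16088/29601 = -252896/29601 ≈ -8.5435)
1/(V - 599) = 1/(-252896/29601 - 599) = 1/(-17983895/29601) = -29601/17983895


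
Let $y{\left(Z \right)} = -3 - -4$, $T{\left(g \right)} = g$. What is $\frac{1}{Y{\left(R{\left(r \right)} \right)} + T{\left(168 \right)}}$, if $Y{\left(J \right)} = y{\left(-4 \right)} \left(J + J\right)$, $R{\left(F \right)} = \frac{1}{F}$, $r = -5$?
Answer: $\frac{5}{838} \approx 0.0059666$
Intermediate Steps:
$y{\left(Z \right)} = 1$ ($y{\left(Z \right)} = -3 + 4 = 1$)
$Y{\left(J \right)} = 2 J$ ($Y{\left(J \right)} = 1 \left(J + J\right) = 1 \cdot 2 J = 2 J$)
$\frac{1}{Y{\left(R{\left(r \right)} \right)} + T{\left(168 \right)}} = \frac{1}{\frac{2}{-5} + 168} = \frac{1}{2 \left(- \frac{1}{5}\right) + 168} = \frac{1}{- \frac{2}{5} + 168} = \frac{1}{\frac{838}{5}} = \frac{5}{838}$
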